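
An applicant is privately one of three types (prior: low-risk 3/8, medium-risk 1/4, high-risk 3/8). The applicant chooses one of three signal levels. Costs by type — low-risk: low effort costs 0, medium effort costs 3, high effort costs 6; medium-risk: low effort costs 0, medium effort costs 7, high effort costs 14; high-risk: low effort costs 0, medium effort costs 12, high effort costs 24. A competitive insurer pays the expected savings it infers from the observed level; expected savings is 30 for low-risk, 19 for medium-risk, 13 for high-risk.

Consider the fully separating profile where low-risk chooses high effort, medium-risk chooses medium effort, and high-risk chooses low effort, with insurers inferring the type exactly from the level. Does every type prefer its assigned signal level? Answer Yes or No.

Separating rebates: high effort → 30, medium effort → 19, low effort → 13.
low-risk (assigned high effort): low effort: 13 − 0 = 13; medium effort: 19 − 3 = 16; high effort: 30 − 6 = 24. low-risk stays.
medium-risk (assigned medium effort): low effort: 13 − 0 = 13; medium effort: 19 − 7 = 12; high effort: 30 − 14 = 16. medium-risk prefers high effort.
high-risk (assigned low effort): low effort: 13 − 0 = 13; medium effort: 19 − 12 = 7; high effort: 30 − 24 = 6. high-risk stays.
At least one type deviates; the separating profile fails.

No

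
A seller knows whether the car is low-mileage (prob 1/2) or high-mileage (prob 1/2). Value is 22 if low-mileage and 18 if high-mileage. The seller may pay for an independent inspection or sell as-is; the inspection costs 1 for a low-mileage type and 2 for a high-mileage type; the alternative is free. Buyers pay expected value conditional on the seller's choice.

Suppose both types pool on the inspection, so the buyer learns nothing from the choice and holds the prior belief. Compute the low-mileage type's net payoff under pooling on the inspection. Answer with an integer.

19

Pooled price = 1/2·22 + 1/2·18 = 20.
low-mileage pays cost 1 for the inspection, so net payoff = 20 − 1 = 19.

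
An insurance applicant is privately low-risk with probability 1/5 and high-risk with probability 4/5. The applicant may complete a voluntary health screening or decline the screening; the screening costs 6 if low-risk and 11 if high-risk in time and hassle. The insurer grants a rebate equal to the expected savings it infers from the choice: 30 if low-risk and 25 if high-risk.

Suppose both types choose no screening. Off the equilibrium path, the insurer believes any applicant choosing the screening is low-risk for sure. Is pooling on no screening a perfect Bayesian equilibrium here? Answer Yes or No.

Yes

On path, the insurer holds the prior and pays 1/5·30 + 4/5·25 = 26. Off path (the screening), believing low-risk, it pays 30.
low-risk: no screening nets 26; the screening nets 30 − 6 = 24. low-risk stays.
high-risk: no screening nets 26; the screening nets 30 − 11 = 19. high-risk stays.
No type deviates, so pooling is sustained.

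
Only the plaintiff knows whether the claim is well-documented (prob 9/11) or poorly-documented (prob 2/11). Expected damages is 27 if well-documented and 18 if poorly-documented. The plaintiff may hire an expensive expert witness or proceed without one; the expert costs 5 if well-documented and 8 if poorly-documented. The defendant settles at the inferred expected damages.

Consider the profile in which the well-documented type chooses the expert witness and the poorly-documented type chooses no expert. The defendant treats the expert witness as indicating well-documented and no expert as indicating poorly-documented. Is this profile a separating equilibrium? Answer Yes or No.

Under these beliefs, the expert witness earns settlement 27 and no expert earns settlement 18.
well-documented: the expert witness nets 27 − 5 = 22; no expert nets 18. well-documented prefers the expert witness.
poorly-documented: the expert witness nets 27 − 8 = 19; no expert nets 18. poorly-documented would deviate to the expert witness.
poorly-documented has a profitable deviation, so the profile is not an equilibrium.

No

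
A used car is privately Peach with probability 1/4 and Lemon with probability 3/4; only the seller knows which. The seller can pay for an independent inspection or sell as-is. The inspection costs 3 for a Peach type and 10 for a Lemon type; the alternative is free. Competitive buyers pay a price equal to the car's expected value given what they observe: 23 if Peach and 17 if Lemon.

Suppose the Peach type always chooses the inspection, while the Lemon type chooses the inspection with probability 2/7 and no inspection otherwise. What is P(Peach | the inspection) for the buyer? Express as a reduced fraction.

7/13

P(the inspection) = (1/4)·1 + (3/4)·(2/7) = 13/28.
By Bayes' rule, P(Peach | the inspection) = (1/4) / (13/28) = 7/13.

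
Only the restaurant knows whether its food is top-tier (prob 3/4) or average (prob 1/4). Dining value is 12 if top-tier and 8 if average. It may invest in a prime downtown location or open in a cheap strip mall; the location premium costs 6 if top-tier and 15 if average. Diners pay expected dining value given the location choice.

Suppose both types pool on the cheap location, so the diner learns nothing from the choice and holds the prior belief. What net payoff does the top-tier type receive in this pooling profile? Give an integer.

Pooled price premium = 3/4·12 + 1/4·8 = 11.
top-tier pays no cost for the cheap location, so net payoff = 11.

11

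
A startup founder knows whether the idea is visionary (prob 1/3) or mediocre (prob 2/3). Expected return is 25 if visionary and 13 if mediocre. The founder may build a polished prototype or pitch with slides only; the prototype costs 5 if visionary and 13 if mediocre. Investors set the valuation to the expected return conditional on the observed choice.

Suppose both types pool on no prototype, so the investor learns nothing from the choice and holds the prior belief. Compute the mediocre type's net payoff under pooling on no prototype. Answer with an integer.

Pooled valuation = 1/3·25 + 2/3·13 = 17.
mediocre pays no cost for no prototype, so net payoff = 17.

17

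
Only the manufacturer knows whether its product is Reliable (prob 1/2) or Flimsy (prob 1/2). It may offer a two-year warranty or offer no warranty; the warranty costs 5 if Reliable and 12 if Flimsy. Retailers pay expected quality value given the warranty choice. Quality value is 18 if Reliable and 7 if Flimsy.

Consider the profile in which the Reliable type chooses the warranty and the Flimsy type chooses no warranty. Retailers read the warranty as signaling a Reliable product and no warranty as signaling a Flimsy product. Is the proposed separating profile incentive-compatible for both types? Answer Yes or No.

Yes

Under these beliefs, the warranty earns price 18 and no warranty earns price 7.
Reliable: the warranty nets 18 − 5 = 13; no warranty nets 7. Reliable prefers the warranty.
Flimsy: the warranty nets 18 − 12 = 6; no warranty nets 7. Flimsy prefers no warranty.
Neither type deviates, so the separating profile is an equilibrium.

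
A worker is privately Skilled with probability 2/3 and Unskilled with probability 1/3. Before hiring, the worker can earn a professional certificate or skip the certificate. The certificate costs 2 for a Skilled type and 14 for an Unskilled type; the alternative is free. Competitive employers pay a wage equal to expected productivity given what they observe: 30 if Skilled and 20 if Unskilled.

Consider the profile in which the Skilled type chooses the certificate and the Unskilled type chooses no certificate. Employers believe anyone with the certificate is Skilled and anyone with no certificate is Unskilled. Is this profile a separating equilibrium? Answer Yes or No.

Yes

Under these beliefs, the certificate earns wage 30 and no certificate earns wage 20.
Skilled: the certificate nets 30 − 2 = 28; no certificate nets 20. Skilled prefers the certificate.
Unskilled: the certificate nets 30 − 14 = 16; no certificate nets 20. Unskilled prefers no certificate.
Neither type deviates, so the separating profile is an equilibrium.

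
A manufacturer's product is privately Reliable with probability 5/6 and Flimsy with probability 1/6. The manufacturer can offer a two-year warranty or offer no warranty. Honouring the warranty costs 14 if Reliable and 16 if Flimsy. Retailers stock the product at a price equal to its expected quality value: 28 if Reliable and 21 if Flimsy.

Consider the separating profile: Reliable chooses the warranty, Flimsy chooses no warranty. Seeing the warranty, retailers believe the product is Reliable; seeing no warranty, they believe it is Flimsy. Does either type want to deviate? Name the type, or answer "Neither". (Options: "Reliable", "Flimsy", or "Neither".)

Reliable

The warranty pays 28; no warranty pays 21.
Reliable: assigned the warranty, nets 28 − 14 = 14; deviating to no warranty nets 21.
Flimsy: assigned no warranty, nets 21; deviating to the warranty nets 28 − 16 = 12.
The Reliable type gains 7 by deviating.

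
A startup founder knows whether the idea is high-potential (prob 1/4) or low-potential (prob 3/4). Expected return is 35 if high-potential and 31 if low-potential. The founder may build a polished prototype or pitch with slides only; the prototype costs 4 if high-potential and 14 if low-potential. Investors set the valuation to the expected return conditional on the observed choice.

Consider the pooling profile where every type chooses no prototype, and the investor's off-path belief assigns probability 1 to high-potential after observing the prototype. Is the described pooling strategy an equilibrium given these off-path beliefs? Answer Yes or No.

Yes

On path, the investor holds the prior and pays 1/4·35 + 3/4·31 = 32. Off path (the prototype), believing high-potential, it pays 35.
high-potential: no prototype nets 32; the prototype nets 35 − 4 = 31. high-potential stays.
low-potential: no prototype nets 32; the prototype nets 35 − 14 = 21. low-potential stays.
No type deviates, so pooling is sustained.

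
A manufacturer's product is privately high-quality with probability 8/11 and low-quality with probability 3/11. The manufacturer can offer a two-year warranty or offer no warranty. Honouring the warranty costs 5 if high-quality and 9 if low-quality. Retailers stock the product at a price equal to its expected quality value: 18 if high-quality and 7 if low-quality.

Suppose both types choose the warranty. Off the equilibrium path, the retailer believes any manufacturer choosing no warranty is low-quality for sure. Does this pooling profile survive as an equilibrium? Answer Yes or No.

No

On path, the retailer holds the prior and pays 8/11·18 + 3/11·7 = 15. Off path (no warranty), believing low-quality, it pays 7.
high-quality: the warranty nets 15 − 5 = 10; no warranty nets 7. high-quality stays.
low-quality: the warranty nets 15 − 9 = 6; no warranty nets 7. low-quality would deviate.
A type deviates, so pooling fails.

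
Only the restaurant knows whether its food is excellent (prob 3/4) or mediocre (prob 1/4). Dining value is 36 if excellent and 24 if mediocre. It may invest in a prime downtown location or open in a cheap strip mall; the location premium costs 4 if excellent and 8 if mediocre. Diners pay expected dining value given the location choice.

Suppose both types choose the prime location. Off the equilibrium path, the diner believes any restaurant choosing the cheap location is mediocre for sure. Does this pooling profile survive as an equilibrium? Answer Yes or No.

Yes

On path, the diner holds the prior and pays 3/4·36 + 1/4·24 = 33. Off path (the cheap location), believing mediocre, it pays 24.
excellent: the prime location nets 33 − 4 = 29; the cheap location nets 24. excellent stays.
mediocre: the prime location nets 33 − 8 = 25; the cheap location nets 24. mediocre stays.
No type deviates, so pooling is sustained.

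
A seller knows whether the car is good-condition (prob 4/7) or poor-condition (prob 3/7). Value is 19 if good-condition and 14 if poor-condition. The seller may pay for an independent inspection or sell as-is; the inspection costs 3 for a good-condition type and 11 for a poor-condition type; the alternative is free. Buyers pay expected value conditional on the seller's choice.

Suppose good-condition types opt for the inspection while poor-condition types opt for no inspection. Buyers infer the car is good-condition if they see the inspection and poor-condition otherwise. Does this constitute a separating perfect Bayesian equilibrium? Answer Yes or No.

Under these beliefs, the inspection earns price 19 and no inspection earns price 14.
good-condition: the inspection nets 19 − 3 = 16; no inspection nets 14. good-condition prefers the inspection.
poor-condition: the inspection nets 19 − 11 = 8; no inspection nets 14. poor-condition prefers no inspection.
Neither type deviates, so the separating profile is an equilibrium.

Yes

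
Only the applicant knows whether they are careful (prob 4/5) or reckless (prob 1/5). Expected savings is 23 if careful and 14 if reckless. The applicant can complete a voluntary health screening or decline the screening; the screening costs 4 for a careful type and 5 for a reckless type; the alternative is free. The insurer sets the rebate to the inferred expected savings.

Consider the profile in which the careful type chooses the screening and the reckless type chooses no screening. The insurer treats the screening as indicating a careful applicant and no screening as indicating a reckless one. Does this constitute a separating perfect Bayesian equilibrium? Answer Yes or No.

No

Under these beliefs, the screening earns rebate 23 and no screening earns rebate 14.
careful: the screening nets 23 − 4 = 19; no screening nets 14. careful prefers the screening.
reckless: the screening nets 23 − 5 = 18; no screening nets 14. reckless would deviate to the screening.
reckless has a profitable deviation, so the profile is not an equilibrium.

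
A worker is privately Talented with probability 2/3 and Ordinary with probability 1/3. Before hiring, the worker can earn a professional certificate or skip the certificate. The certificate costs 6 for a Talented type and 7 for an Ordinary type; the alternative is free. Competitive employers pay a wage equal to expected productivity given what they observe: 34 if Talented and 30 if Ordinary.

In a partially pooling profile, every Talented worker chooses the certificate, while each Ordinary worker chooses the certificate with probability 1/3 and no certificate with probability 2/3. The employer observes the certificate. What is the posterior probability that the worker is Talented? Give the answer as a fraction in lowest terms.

6/7

P(the certificate) = (2/3)·1 + (1/3)·(1/3) = 7/9.
By Bayes' rule, P(Talented | the certificate) = (2/3) / (7/9) = 6/7.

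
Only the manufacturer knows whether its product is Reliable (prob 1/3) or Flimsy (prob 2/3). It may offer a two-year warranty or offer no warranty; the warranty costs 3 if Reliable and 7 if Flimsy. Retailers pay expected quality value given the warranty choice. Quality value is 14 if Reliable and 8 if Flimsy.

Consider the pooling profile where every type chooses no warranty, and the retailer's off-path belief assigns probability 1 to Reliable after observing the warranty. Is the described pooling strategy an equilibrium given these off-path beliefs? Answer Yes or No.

On path, the retailer holds the prior and pays 1/3·14 + 2/3·8 = 10. Off path (the warranty), believing Reliable, it pays 14.
Reliable: no warranty nets 10; the warranty nets 14 − 3 = 11. Reliable would deviate.
Flimsy: no warranty nets 10; the warranty nets 14 − 7 = 7. Flimsy stays.
A type deviates, so pooling fails.

No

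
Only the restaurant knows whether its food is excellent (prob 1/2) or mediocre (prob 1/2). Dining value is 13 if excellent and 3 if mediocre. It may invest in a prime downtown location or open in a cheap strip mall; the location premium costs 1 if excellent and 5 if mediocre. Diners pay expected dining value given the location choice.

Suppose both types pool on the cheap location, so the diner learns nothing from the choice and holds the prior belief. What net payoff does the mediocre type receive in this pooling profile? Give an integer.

Pooled price premium = 1/2·13 + 1/2·3 = 8.
mediocre pays no cost for the cheap location, so net payoff = 8.

8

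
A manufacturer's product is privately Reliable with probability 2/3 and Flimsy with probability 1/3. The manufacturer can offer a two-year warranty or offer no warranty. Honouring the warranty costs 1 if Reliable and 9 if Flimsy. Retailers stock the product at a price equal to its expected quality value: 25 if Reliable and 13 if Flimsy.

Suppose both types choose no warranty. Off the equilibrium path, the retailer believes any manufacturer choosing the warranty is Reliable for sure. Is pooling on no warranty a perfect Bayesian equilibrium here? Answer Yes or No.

No

On path, the retailer holds the prior and pays 2/3·25 + 1/3·13 = 21. Off path (the warranty), believing Reliable, it pays 25.
Reliable: no warranty nets 21; the warranty nets 25 − 1 = 24. Reliable would deviate.
Flimsy: no warranty nets 21; the warranty nets 25 − 9 = 16. Flimsy stays.
A type deviates, so pooling fails.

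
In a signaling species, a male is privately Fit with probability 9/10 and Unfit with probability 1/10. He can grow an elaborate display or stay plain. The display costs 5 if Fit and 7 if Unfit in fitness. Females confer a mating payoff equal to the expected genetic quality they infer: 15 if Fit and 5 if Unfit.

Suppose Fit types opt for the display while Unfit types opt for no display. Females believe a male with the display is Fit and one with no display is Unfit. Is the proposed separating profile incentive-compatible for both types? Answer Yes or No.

No

Under these beliefs, the display earns mating payoff 15 and no display earns mating payoff 5.
Fit: the display nets 15 − 5 = 10; no display nets 5. Fit prefers the display.
Unfit: the display nets 15 − 7 = 8; no display nets 5. Unfit would deviate to the display.
Unfit has a profitable deviation, so the profile is not an equilibrium.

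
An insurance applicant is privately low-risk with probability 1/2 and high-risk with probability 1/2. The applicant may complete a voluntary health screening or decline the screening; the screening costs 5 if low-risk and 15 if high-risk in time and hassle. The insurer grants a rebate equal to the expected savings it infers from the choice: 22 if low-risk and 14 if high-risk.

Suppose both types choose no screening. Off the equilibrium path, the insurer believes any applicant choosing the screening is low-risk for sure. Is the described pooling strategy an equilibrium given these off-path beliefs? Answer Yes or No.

On path, the insurer holds the prior and pays 1/2·22 + 1/2·14 = 18. Off path (the screening), believing low-risk, it pays 22.
low-risk: no screening nets 18; the screening nets 22 − 5 = 17. low-risk stays.
high-risk: no screening nets 18; the screening nets 22 − 15 = 7. high-risk stays.
No type deviates, so pooling is sustained.

Yes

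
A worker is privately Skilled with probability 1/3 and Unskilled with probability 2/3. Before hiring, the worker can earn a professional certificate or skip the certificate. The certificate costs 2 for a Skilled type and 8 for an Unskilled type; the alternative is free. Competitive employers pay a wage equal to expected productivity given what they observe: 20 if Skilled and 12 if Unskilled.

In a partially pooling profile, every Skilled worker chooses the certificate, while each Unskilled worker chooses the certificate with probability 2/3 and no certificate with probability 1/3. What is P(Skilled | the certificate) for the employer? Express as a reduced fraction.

P(the certificate) = (1/3)·1 + (2/3)·(2/3) = 7/9.
By Bayes' rule, P(Skilled | the certificate) = (1/3) / (7/9) = 3/7.

3/7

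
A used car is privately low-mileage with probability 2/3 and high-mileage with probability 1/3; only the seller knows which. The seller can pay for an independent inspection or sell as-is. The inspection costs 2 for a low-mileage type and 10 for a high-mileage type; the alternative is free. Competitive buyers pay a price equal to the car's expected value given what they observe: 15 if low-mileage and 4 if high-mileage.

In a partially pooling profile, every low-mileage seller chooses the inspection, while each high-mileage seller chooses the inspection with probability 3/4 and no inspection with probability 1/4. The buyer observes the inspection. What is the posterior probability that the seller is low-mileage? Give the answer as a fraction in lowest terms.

8/11

P(the inspection) = (2/3)·1 + (1/3)·(3/4) = 11/12.
By Bayes' rule, P(low-mileage | the inspection) = (2/3) / (11/12) = 8/11.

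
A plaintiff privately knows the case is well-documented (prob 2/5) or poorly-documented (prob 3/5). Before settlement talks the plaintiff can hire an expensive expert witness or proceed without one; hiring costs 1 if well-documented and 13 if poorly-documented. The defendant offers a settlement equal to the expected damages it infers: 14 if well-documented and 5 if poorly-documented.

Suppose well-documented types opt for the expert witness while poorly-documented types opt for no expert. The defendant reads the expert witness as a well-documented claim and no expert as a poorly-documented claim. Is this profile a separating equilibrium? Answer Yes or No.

Yes

Under these beliefs, the expert witness earns settlement 14 and no expert earns settlement 5.
well-documented: the expert witness nets 14 − 1 = 13; no expert nets 5. well-documented prefers the expert witness.
poorly-documented: the expert witness nets 14 − 13 = 1; no expert nets 5. poorly-documented prefers no expert.
Neither type deviates, so the separating profile is an equilibrium.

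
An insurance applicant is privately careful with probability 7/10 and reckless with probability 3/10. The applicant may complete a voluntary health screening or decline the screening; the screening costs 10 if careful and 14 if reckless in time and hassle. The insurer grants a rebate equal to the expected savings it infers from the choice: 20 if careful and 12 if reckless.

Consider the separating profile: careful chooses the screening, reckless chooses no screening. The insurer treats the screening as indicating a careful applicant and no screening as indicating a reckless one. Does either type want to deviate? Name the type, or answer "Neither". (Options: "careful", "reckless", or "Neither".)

The screening pays 20; no screening pays 12.
careful: assigned the screening, nets 20 − 10 = 10; deviating to no screening nets 12.
reckless: assigned no screening, nets 12; deviating to the screening nets 20 − 14 = 6.
The careful type gains 2 by deviating.

careful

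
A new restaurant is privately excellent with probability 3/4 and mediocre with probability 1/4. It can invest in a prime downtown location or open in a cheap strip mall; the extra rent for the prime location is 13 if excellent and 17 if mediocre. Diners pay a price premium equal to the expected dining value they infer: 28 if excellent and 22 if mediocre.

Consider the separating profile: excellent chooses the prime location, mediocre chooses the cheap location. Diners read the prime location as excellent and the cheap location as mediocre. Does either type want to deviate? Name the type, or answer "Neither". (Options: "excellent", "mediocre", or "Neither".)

excellent

The prime location pays 28; the cheap location pays 22.
excellent: assigned the prime location, nets 28 − 13 = 15; deviating to the cheap location nets 22.
mediocre: assigned the cheap location, nets 22; deviating to the prime location nets 28 − 17 = 11.
The excellent type gains 7 by deviating.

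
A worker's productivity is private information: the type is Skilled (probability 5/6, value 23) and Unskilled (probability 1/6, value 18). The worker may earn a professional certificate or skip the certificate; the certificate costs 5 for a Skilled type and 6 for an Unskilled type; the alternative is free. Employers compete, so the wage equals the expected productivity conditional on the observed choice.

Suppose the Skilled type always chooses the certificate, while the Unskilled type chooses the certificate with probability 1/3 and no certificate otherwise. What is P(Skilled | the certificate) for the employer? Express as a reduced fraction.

15/16

P(the certificate) = (5/6)·1 + (1/6)·(1/3) = 8/9.
By Bayes' rule, P(Skilled | the certificate) = (5/6) / (8/9) = 15/16.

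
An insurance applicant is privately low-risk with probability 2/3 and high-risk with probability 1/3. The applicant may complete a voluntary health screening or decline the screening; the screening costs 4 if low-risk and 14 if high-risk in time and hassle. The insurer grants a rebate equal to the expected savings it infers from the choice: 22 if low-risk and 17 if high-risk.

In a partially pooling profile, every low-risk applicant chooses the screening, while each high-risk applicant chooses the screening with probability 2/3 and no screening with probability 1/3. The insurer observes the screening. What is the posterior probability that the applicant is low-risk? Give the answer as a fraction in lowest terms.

P(the screening) = (2/3)·1 + (1/3)·(2/3) = 8/9.
By Bayes' rule, P(low-risk | the screening) = (2/3) / (8/9) = 3/4.

3/4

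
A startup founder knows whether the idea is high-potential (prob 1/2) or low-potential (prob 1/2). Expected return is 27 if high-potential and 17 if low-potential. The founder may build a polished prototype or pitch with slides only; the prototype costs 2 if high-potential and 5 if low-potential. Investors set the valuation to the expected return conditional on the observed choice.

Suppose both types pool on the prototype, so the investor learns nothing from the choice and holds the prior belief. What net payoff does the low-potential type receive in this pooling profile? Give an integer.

Pooled valuation = 1/2·27 + 1/2·17 = 22.
low-potential pays cost 5 for the prototype, so net payoff = 22 − 5 = 17.

17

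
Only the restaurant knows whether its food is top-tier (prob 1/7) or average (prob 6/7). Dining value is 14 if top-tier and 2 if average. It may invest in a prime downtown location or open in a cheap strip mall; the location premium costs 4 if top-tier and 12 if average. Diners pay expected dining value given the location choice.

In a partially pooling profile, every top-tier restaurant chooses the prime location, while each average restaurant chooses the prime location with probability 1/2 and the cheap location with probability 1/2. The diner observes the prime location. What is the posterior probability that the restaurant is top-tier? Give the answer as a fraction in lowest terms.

P(the prime location) = (1/7)·1 + (6/7)·(1/2) = 4/7.
By Bayes' rule, P(top-tier | the prime location) = (1/7) / (4/7) = 1/4.

1/4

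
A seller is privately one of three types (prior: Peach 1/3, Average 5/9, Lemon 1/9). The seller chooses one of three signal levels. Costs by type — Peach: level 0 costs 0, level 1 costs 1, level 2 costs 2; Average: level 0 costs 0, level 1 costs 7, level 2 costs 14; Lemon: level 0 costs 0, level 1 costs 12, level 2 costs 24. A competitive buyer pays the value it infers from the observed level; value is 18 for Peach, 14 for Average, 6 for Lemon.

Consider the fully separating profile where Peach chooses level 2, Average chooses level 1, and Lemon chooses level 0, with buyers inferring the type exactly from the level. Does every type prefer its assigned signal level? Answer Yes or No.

Separating prices: level 2 → 18, level 1 → 14, level 0 → 6.
Peach (assigned level 2): level 0: 6 − 0 = 6; level 1: 14 − 1 = 13; level 2: 18 − 2 = 16. Peach stays.
Average (assigned level 1): level 0: 6 − 0 = 6; level 1: 14 − 7 = 7; level 2: 18 − 14 = 4. Average stays.
Lemon (assigned level 0): level 0: 6 − 0 = 6; level 1: 14 − 12 = 2; level 2: 18 − 24 = -6. Lemon stays.
Every type prefers its assigned level; separation holds.

Yes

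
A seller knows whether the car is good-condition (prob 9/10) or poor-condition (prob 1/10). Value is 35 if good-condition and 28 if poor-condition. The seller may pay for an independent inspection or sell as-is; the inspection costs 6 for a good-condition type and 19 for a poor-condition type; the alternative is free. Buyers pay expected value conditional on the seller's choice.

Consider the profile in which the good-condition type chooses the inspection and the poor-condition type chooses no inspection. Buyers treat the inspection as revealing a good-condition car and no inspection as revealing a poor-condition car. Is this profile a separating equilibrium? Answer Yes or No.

Yes

Under these beliefs, the inspection earns price 35 and no inspection earns price 28.
good-condition: the inspection nets 35 − 6 = 29; no inspection nets 28. good-condition prefers the inspection.
poor-condition: the inspection nets 35 − 19 = 16; no inspection nets 28. poor-condition prefers no inspection.
Neither type deviates, so the separating profile is an equilibrium.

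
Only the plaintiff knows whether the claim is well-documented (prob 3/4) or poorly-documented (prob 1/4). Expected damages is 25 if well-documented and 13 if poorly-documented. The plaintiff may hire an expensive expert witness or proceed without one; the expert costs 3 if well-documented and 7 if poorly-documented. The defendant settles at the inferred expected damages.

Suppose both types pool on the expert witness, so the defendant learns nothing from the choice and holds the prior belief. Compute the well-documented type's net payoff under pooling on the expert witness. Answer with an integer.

Pooled settlement = 3/4·25 + 1/4·13 = 22.
well-documented pays cost 3 for the expert witness, so net payoff = 22 − 3 = 19.

19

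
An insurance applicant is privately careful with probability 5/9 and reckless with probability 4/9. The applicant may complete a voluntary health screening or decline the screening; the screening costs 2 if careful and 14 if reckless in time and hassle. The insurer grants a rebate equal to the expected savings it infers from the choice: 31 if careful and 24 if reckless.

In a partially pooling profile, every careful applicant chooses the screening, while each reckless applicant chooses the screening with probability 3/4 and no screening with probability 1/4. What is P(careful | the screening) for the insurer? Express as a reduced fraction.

P(the screening) = (5/9)·1 + (4/9)·(3/4) = 8/9.
By Bayes' rule, P(careful | the screening) = (5/9) / (8/9) = 5/8.

5/8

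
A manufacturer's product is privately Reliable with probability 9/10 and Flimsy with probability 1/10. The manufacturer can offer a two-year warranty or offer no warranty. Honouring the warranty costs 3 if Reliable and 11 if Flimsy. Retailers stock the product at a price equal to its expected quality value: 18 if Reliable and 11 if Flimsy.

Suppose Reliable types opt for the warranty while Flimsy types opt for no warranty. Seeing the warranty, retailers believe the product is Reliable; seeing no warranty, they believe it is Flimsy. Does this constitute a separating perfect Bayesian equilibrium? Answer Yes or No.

Yes

Under these beliefs, the warranty earns price 18 and no warranty earns price 11.
Reliable: the warranty nets 18 − 3 = 15; no warranty nets 11. Reliable prefers the warranty.
Flimsy: the warranty nets 18 − 11 = 7; no warranty nets 11. Flimsy prefers no warranty.
Neither type deviates, so the separating profile is an equilibrium.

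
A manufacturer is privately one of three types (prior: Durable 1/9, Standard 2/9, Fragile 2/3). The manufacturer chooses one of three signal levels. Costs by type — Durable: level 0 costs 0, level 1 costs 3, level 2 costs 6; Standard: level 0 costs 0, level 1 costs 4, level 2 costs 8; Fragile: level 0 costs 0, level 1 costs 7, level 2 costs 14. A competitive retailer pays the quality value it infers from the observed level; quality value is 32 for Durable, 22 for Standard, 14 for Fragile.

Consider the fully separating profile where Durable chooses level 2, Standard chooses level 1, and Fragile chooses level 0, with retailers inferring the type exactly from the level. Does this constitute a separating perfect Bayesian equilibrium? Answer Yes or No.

No

Separating prices: level 2 → 32, level 1 → 22, level 0 → 14.
Durable (assigned level 2): level 0: 14 − 0 = 14; level 1: 22 − 3 = 19; level 2: 32 − 6 = 26. Durable stays.
Standard (assigned level 1): level 0: 14 − 0 = 14; level 1: 22 − 4 = 18; level 2: 32 − 8 = 24. Standard prefers level 2.
Fragile (assigned level 0): level 0: 14 − 0 = 14; level 1: 22 − 7 = 15; level 2: 32 − 14 = 18. Fragile prefers level 2.
At least one type deviates; the separating profile fails.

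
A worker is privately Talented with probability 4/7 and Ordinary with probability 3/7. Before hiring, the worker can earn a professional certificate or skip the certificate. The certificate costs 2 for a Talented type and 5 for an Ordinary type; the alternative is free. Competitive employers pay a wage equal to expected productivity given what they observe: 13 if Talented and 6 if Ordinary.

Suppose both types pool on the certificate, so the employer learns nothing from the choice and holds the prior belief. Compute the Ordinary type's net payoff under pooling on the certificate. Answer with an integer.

Pooled wage = 4/7·13 + 3/7·6 = 10.
Ordinary pays cost 5 for the certificate, so net payoff = 10 − 5 = 5.

5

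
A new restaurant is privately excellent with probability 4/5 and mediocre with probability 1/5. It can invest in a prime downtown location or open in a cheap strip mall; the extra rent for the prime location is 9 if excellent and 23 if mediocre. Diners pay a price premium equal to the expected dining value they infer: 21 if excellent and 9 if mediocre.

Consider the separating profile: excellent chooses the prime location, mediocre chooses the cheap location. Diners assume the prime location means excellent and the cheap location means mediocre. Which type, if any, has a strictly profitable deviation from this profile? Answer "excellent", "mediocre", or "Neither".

The prime location pays 21; the cheap location pays 9.
excellent: assigned the prime location, nets 21 − 9 = 12; deviating to the cheap location nets 9.
mediocre: assigned the cheap location, nets 9; deviating to the prime location nets 21 − 23 = -2.
Both types strictly prefer their assigned action; no profitable deviation.

Neither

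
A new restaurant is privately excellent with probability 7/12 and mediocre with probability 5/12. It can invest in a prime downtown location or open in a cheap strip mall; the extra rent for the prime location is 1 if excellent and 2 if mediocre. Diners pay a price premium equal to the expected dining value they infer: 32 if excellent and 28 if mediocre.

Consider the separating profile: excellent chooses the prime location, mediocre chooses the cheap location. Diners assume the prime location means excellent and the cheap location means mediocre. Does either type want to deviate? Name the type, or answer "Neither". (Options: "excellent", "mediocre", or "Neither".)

The prime location pays 32; the cheap location pays 28.
excellent: assigned the prime location, nets 32 − 1 = 31; deviating to the cheap location nets 28.
mediocre: assigned the cheap location, nets 28; deviating to the prime location nets 32 − 2 = 30.
The mediocre type gains 2 by deviating.

mediocre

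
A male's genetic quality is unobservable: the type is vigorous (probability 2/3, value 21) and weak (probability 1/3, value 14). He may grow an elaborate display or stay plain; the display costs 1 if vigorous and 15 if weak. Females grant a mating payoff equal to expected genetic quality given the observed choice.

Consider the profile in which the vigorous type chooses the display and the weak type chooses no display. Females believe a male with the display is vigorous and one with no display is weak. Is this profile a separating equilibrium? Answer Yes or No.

Under these beliefs, the display earns mating payoff 21 and no display earns mating payoff 14.
vigorous: the display nets 21 − 1 = 20; no display nets 14. vigorous prefers the display.
weak: the display nets 21 − 15 = 6; no display nets 14. weak prefers no display.
Neither type deviates, so the separating profile is an equilibrium.

Yes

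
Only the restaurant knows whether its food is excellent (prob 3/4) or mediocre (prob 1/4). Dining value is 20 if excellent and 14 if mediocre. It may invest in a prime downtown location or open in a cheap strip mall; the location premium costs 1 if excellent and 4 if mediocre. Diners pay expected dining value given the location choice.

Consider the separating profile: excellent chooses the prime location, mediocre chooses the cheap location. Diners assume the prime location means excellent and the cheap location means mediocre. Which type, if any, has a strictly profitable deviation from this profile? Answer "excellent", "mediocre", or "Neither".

mediocre

The prime location pays 20; the cheap location pays 14.
excellent: assigned the prime location, nets 20 − 1 = 19; deviating to the cheap location nets 14.
mediocre: assigned the cheap location, nets 14; deviating to the prime location nets 20 − 4 = 16.
The mediocre type gains 2 by deviating.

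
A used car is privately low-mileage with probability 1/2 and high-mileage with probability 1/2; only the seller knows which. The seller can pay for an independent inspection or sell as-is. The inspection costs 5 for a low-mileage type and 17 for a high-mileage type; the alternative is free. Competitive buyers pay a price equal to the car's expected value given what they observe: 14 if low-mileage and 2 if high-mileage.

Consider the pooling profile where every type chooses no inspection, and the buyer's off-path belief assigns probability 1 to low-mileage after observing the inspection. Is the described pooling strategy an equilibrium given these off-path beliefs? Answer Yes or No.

No

On path, the buyer holds the prior and pays 1/2·14 + 1/2·2 = 8. Off path (the inspection), believing low-mileage, it pays 14.
low-mileage: no inspection nets 8; the inspection nets 14 − 5 = 9. low-mileage would deviate.
high-mileage: no inspection nets 8; the inspection nets 14 − 17 = -3. high-mileage stays.
A type deviates, so pooling fails.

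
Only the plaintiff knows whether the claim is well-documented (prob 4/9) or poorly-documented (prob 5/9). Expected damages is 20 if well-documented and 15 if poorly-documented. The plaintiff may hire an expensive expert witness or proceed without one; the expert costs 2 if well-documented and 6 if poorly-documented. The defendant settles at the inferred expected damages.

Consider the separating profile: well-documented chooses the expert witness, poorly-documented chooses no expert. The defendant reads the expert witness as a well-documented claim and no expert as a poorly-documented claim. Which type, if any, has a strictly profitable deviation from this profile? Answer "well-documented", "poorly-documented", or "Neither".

Neither

The expert witness pays 20; no expert pays 15.
well-documented: assigned the expert witness, nets 20 − 2 = 18; deviating to no expert nets 15.
poorly-documented: assigned no expert, nets 15; deviating to the expert witness nets 20 − 6 = 14.
Both types strictly prefer their assigned action; no profitable deviation.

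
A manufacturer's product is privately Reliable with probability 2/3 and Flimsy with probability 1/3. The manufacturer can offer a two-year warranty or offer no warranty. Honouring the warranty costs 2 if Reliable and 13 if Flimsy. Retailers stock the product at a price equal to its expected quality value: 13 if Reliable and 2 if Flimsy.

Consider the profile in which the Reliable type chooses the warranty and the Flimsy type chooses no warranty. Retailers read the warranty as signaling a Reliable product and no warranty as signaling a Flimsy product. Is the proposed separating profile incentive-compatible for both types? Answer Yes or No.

Yes

Under these beliefs, the warranty earns price 13 and no warranty earns price 2.
Reliable: the warranty nets 13 − 2 = 11; no warranty nets 2. Reliable prefers the warranty.
Flimsy: the warranty nets 13 − 13 = 0; no warranty nets 2. Flimsy prefers no warranty.
Neither type deviates, so the separating profile is an equilibrium.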